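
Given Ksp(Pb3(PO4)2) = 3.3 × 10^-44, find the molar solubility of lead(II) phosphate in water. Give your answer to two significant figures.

Pb3(PO4)2(s) ⇌ 3 Pb^2+ + 2 PO4^3-
Ksp = [Pb^2+]^3[PO4^3-]^2
Let s = molar solubility. Then [Pb^2+] = 3s and [PO4^3-] = 2s.
Substituting: Ksp = (3s)^3(2s)^2 = 108s^5
Solving, s = (3.3 × 10^-44/108)^(1/5) = 7.9 × 10^-10 M

s = 7.9 × 10^-10 M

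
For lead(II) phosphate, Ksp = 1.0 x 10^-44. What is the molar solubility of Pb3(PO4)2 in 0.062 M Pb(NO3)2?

s = 3.2 × 10^-21 M

Pb3(PO4)2(s) ⇌ 3 Pb^2+ + 2 PO4^3-
Ksp = [Pb^2+]^3[PO4^3-]^2
If s mol/L dissolves here, [Pb^2+] = 0.062 + 3s ≈ 0.062, [PO4^3-] = 2s (since Pb^2+ from Pb(NO3)2 dominates).
Ksp ≈ (0.062)^3 × (2s)^2
s = 3.2 × 10^-21 M
Check: 3s = 9.7 x 10^-21 ≪ 0.062, so the approximation is valid.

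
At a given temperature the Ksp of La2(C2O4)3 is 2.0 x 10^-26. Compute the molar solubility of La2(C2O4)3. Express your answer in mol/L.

La2(C2O4)3(s) ⇌ 2 La^3+ + 3 C2O4^2-
Ksp = [La^3+]^2[C2O4^2-]^3
Let s = molar solubility. Then [La^3+] = 2s and [C2O4^2-] = 3s.
Substituting: Ksp = (2s)^2(3s)^3 = 108s^5
s = (2.0 x 10^-26 / 108)^(1/5) = 2.8 × 10^-6 M

2.8e-6 M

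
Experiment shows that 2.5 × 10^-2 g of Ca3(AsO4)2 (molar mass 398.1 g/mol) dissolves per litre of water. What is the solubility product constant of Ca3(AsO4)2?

Molar solubility s = (2.5 × 10^-2 g/L) / (398.1 g/mol) = 6.28 × 10^-5 M.
Ca3(AsO4)2(s) <=> 3 Ca^2+(aq) + 2 AsO4^3-(aq)
For each mole of Ca3(AsO4)2 that dissolves: [Ca^2+] = 3s, [AsO4^3-] = 2s.
Ksp = [Ca^2+]^3[AsO4^3-]^2
Ksp = (3s)^3(2s)^2 = 108s^5
Ksp = 108 × (6.28 x 10^-5)^5 = 1.1 x 10^-19

1.1e-19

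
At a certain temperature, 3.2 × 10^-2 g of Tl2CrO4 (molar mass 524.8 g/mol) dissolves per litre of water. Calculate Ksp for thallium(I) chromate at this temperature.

Ksp ≈ 9.1e-13

Molar solubility s = (3.2 × 10^-2 g/L) / (524.8 g/mol) = 6.10 x 10^-5 M.
Tl2CrO4(s) ⇌ 2 Tl^+(aq) + CrO4^2-(aq)
If s mol/L of Tl2CrO4 dissolves, [Tl^+] = 2s and [CrO4^2-] = s.
Ksp = [Tl^+]^2[CrO4^2-]
Ksp = (2s)^2s = 4s^3
Ksp = 4 × (6.10 × 10^-5)^3 = 9.1 × 10^-13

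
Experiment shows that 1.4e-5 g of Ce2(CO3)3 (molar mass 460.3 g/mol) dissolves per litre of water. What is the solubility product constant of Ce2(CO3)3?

Ksp = 2.8 × 10^-36

Molar solubility s = (1.4 x 10^-5 g/L) / (460.3 g/mol) = 3.04 x 10^-8 M.
Ce2(CO3)3(s) <=> 2 Ce^3+(aq) + 3 CO3^2-(aq)
Let s = molar solubility. Then [Ce^3+] = 2s and [CO3^2-] = 3s.
Ksp = [Ce^3+]^2[CO3^2-]^3
Substituting: Ksp = (2s)^2(3s)^3 = 108s^5
With s = 3.04 x 10^-8: Ksp = 2.8 × 10^-36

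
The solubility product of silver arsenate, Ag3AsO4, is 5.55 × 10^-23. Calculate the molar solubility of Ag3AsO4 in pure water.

s = 1.20 × 10^-6 M

Ag3AsO4(s) ⇌ 3 Ag^+ + AsO4^3-
Ksp = [Ag^+]^3[AsO4^3-]
Let s = molar solubility. Then [Ag^+] = 3s and [AsO4^3-] = s.
So Ksp = (3s)^3 × s = 27s^4
Solving, s = (5.55 × 10^-23/27)^(1/4) = 1.20 × 10^-6 M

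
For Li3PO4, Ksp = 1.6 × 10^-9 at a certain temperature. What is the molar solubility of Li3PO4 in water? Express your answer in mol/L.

s ≈ 2.8e-3 M

Li3PO4(s) ⇌ 3 Li^+ + PO4^3-
Ksp = [Li^+]^3[PO4^3-]
With molar solubility s: [Li^+] = 3s, [PO4^3-] = s.
Substituting: Ksp = (3s)^3s = 27s^4
s = (1.6 × 10^-9 / 27)^(1/4) = 2.8 × 10^-3 M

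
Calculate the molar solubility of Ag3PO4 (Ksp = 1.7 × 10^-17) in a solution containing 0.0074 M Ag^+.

Ag3PO4(s) ⇌ 3 Ag^+(aq) + PO4^3-(aq)
Ksp = [Ag^+]^3[PO4^3-]
If s mol/L dissolves here, [Ag^+] = 0.0074 + 3s ≈ 0.0074, [PO4^3-] = s (Ksp is small, so little additional dissolves).
Ksp ≈ (0.0074)^3 × s
s = 4.2 x 10^-11 M
Check: 3s = 1.3 × 10^-10 ≪ 0.0074, so the approximation is valid.

s = 4.2 × 10^-11 M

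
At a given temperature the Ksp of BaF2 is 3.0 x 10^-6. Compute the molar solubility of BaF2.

s ≈ 9.1 × 10^-3 M

BaF2(s) <=> Ba^2+ + 2 F^-
Ksp = [Ba^2+][F^-]^2
For each mole of BaF2 that dissolves: [Ba^2+] = s, [F^-] = 2s.
So Ksp = s × (2s)^2 = 4s^3
Solving, s = (3.0 x 10^-6/4)^(1/3) = 9.1 × 10^-3 M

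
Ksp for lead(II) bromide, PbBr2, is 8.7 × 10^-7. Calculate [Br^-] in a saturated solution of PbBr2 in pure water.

[Br^-] ≈ 1.2 x 10^-2 M

PbBr2(s) ⇌ Pb^2+(aq) + 2 Br^-(aq)
Ksp = [Pb^2+][Br^-]^2
With molar solubility s: [Pb^2+] = s, [Br^-] = 2s.
So Ksp = s × (2s)^2 = 4s^3
Solving, s = (8.7 × 10^-7/4)^(1/3) = 6.01 × 10^-3 M
[Br^-] = 2s = 1.2 × 10^-2 M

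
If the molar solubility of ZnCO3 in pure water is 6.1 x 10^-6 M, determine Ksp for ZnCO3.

ZnCO3(s) <=> Zn^2+ + CO3^2-
With molar solubility s: [Zn^2+] = s, [CO3^2-] = s.
Ksp = [Zn^2+][CO3^2-]
Ksp = s^2
With s = 6.1 × 10^-6: Ksp = 3.7 × 10^-11

Ksp ≈ 3.7e-11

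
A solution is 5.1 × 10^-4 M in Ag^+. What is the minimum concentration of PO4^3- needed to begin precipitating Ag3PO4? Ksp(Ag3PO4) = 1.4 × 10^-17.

Ag3PO4(s) <=> 3 Ag^+ + PO4^3-
Ksp = [Ag^+]^3[PO4^3-]
Precipitation begins when Q = Ksp. With [Ag^+] = 5.1 × 10^-4 M:
1.4 × 10^-17 = (5.1 × 10^-4)^3 × [PO4^3-]
[PO4^3-] = (1.4 × 10^-17 / 1.33 x 10^-10) = 1.1 × 10^-7 M

1.1e-7 M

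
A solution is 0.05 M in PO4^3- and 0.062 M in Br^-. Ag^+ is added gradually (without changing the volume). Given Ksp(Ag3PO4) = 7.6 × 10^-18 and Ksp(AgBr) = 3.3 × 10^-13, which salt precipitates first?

Each salt begins to precipitate when Q = Ksp, i.e. when [Ag^+] reaches its threshold.
For Ag3PO4: 7.6 × 10^-18 = 0.05 × [Ag^+]^3  ⇒  [Ag^+] = 5.3 × 10^-6 M.
For AgBr: 3.3 × 10^-13 = 0.062 × [Ag^+]  ⇒  [Ag^+] = 5.3 × 10^-12 M.
The salt with the lower threshold [Ag^+] precipitates first: AgBr.

AgBr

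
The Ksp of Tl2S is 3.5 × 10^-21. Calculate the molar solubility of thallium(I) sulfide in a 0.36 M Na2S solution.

4.9 × 10^-11 M

Tl2S(s) ⇌ 2 Tl^+(aq) + S^2-(aq)
Ksp = [Tl^+]^2[S^2-]
If s mol/L dissolves here, [Tl^+] = 2s, [S^2-] = 0.36 + s ≈ 0.36 (since S^2- from Na2S dominates).
Ksp ≈ (2s)^2 × 0.36
s = 4.9 × 10^-11 M
Check: s = 4.9 × 10^-11 ≪ 0.36, so the approximation is valid.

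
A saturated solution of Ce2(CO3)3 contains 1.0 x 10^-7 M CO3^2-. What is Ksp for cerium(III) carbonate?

Ksp = 4.4 × 10^-36

Ce2(CO3)3(s) ⇌ 2 Ce^3+(aq) + 3 CO3^2-(aq)
Stoichiometry gives [Ce^3+] = (2/3)[CO3^2-] = 6.67 × 10^-8 M.
Ksp = [Ce^3+]^2[CO3^2-]^3
Ksp = (6.67 × 10^-8)^2 × (1.0 × 10^-7)^3 = 4.4 x 10^-36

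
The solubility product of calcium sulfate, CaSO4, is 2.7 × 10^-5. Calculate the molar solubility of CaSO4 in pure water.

CaSO4(s) ⇌ Ca^2+ + SO4^2-
Ksp = [Ca^2+][SO4^2-]
For each mole of CaSO4 that dissolves: [Ca^2+] = s, [SO4^2-] = s.
Ksp = s^2
s = √(2.7 × 10^-5) = 5.2 × 10^-3 M

s ≈ 5.2 × 10^-3 M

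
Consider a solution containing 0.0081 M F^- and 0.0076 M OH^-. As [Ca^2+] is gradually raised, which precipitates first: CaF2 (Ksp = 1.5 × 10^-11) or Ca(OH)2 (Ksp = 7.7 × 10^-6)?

CaF2

Each salt begins to precipitate when Q = Ksp, i.e. when [Ca^2+] reaches its threshold.
For CaF2: 1.5 × 10^-11 = (0.0081)^2 × [Ca^2+]  ⇒  [Ca^2+] = 2.3 x 10^-7 M.
For Ca(OH)2: 7.7 × 10^-6 = (0.0076)^2 × [Ca^2+]  ⇒  [Ca^2+] = 1.3 × 10^-1 M.
The salt with the lower threshold [Ca^2+] precipitates first: CaF2.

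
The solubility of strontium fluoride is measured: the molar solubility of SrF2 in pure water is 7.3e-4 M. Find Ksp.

Ksp ≈ 1.6 × 10^-9

SrF2(s) <=> Sr^2+ + 2 F^-
For each mole of SrF2 that dissolves: [Sr^2+] = s, [F^-] = 2s.
Ksp = [Sr^2+][F^-]^2
Substituting: Ksp = s(2s)^2 = 4s^3
Ksp = 4 × (7.3 x 10^-4)^3 = 1.6 x 10^-9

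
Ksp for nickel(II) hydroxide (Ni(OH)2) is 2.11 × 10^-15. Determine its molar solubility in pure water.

8.08 × 10^-6 M

Ni(OH)2(s) <=> Ni^2+(aq) + 2 OH^-(aq)
Ksp = [Ni^2+][OH^-]^2
Let s = molar solubility. Then [Ni^2+] = s and [OH^-] = 2s.
Ksp = s(2s)^2 = 4s^3
s^3 = 2.11 × 10^-15 / 4, so s = 8.08 × 10^-6 M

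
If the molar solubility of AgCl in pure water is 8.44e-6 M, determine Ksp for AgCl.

Ksp = 7.12 x 10^-11

AgCl(s) ⇌ Ag^+ + Cl^-
If s mol/L of AgCl dissolves, [Ag^+] = s and [Cl^-] = s.
Ksp = [Ag^+][Cl^-]
Ksp = s × s = s^2
Ksp = (8.44 x 10^-6)^2 = 7.12 × 10^-11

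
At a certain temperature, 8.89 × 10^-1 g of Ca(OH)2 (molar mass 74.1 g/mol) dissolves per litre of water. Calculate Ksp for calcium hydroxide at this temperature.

6.91e-6

Molar solubility s = (8.89 x 10^-1 g/L) / (74.1 g/mol) = 1.200 x 10^-2 M.
Ca(OH)2(s) ⇌ Ca^2+(aq) + 2 OH^-(aq)
With molar solubility s: [Ca^2+] = s, [OH^-] = 2s.
Ksp = [Ca^2+][OH^-]^2
Substituting: Ksp = s(2s)^2 = 4s^3
Ksp = 4 × (1.200 x 10^-2)^3 = 6.91 × 10^-6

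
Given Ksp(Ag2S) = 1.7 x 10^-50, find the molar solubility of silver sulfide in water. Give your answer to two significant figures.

s = 1.6 x 10^-17 M

Ag2S(s) ⇌ 2 Ag^+(aq) + S^2-(aq)
Ksp = [Ag^+]^2[S^2-]
If s mol/L of Ag2S dissolves, [Ag^+] = 2s and [S^2-] = s.
Ksp = (2s)^2s = 4s^3
Solving, s = (1.7 x 10^-50/4)^(1/3) = 1.6 x 10^-17 M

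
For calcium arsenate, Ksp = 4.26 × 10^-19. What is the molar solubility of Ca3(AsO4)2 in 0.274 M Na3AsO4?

5.95 x 10^-7 M

Ca3(AsO4)2(s) ⇌ 3 Ca^2+ + 2 AsO4^3-
Ksp = [Ca^2+]^3[AsO4^3-]^2
If s mol/L dissolves here, [Ca^2+] = 3s, [AsO4^3-] = 0.274 + 2s ≈ 0.274 (Ksp is small, so little additional dissolves).
Ksp ≈ (3s)^3 × (0.274)^2
s = 5.95 x 10^-7 M
Check: 2s = 1.2 × 10^-6 ≪ 0.274, so the approximation is valid.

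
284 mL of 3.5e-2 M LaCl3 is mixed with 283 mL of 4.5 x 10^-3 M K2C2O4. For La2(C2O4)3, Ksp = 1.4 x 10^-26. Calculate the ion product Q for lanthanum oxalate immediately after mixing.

Total volume = 284 + 283 = 567 mL.
[La^3+] = 3.5 x 10^-2 × (284/567) = 1.75 × 10^-2 M
[C2O4^2-] = 4.5 × 10^-3 × (283/567) = 2.25 × 10^-3 M
La2(C2O4)3(s) ⇌ 2 La^3+(aq) + 3 C2O4^2-(aq), so Q = [La^3+]^2[C2O4^2-]^3
Q = (1.75 x 10^-2)^2(2.25 x 10^-3)^3 = 3.5 x 10^-12
Q > Ksp, so La2(C2O4)3 will precipitate.

3.5 × 10^-12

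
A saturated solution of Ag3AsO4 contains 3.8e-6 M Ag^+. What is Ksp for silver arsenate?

Ag3AsO4(s) <=> 3 Ag^+ + AsO4^3-
Stoichiometry gives [AsO4^3-] = (1/3)[Ag^+] = 1.27 x 10^-6 M.
Ksp = [Ag^+]^3[AsO4^3-]
Ksp = (3.8 × 10^-6)^3 × 1.27 × 10^-6 = 7.0 × 10^-23

Ksp ≈ 7.0 × 10^-23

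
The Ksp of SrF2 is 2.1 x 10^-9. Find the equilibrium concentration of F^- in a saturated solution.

SrF2(s) ⇌ Sr^2+ + 2 F^-
Ksp = [Sr^2+][F^-]^2
For each mole of SrF2 that dissolves: [Sr^2+] = s, [F^-] = 2s.
Substituting: Ksp = s(2s)^2 = 4s^3
Solving, s = (2.1 x 10^-9/4)^(1/3) = 8.07 x 10^-4 M
[F^-] = 2s = 1.6 x 10^-3 M

[F^-] = 1.6 × 10^-3 M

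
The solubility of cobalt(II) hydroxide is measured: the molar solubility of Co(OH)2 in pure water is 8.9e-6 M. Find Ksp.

Co(OH)2(s) ⇌ Co^2+(aq) + 2 OH^-(aq)
If s mol/L of Co(OH)2 dissolves, [Co^2+] = s and [OH^-] = 2s.
Ksp = [Co^2+][OH^-]^2
So Ksp = s × (2s)^2 = 4s^3
With s = 8.9 x 10^-6: Ksp = 2.8 × 10^-15

Ksp = 2.8e-15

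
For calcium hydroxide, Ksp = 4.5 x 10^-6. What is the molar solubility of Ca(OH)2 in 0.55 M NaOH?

Ca(OH)2(s) <=> Ca^2+(aq) + 2 OH^-(aq)
Ksp = [Ca^2+][OH^-]^2
Let s = moles of Ca(OH)2 that dissolve per litre. [Ca^2+] = s, [OH^-] = 0.55 + 2s ≈ 0.55 (since OH^- from NaOH dominates).
Ksp ≈ s × (0.55)^2
s = 1.5 × 10^-5 M
Check: 2s = 3.0 × 10^-5 ≪ 0.55, so the approximation is valid.

s ≈ 1.5 × 10^-5 M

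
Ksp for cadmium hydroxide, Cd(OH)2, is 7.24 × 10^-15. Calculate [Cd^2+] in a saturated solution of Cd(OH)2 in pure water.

Cd(OH)2(s) ⇌ Cd^2+ + 2 OH^-
Ksp = [Cd^2+][OH^-]^2
Let s = molar solubility. Then [Cd^2+] = s and [OH^-] = 2s.
Substituting: Ksp = s(2s)^2 = 4s^3
Solving, s = (7.24 × 10^-15/4)^(1/3) = 1.219 × 10^-5 M
[Cd^2+] = s = 1.22 × 10^-5 M

[Cd^2+] ≈ 1.22 × 10^-5 M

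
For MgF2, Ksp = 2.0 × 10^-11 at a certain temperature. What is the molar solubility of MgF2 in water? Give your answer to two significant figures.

s = 1.7e-4 M

MgF2(s) <=> Mg^2+ + 2 F^-
Ksp = [Mg^2+][F^-]^2
With molar solubility s: [Mg^2+] = s, [F^-] = 2s.
So Ksp = s × (2s)^2 = 4s^3
s^3 = 2.0 × 10^-11 / 4, so s = 1.7 × 10^-4 M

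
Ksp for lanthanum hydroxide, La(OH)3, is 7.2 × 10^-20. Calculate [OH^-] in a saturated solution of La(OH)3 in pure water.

2.2 x 10^-5 M

La(OH)3(s) ⇌ La^3+(aq) + 3 OH^-(aq)
Ksp = [La^3+][OH^-]^3
If s mol/L of La(OH)3 dissolves, [La^3+] = s and [OH^-] = 3s.
So Ksp = s × (3s)^3 = 27s^4
Solving, s = (7.2 × 10^-20/27)^(1/4) = 7.19 × 10^-6 M
[OH^-] = 3s = 2.2 × 10^-5 M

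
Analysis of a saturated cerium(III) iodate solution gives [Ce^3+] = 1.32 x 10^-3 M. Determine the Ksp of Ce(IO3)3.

Ksp ≈ 8.20e-11

Ce(IO3)3(s) ⇌ Ce^3+ + 3 IO3^-
Stoichiometry gives [IO3^-] = (3/1)[Ce^3+] = 3.960 × 10^-3 M.
Ksp = [Ce^3+][IO3^-]^3
Ksp = 1.32 x 10^-3 × (3.960 x 10^-3)^3 = 8.20 × 10^-11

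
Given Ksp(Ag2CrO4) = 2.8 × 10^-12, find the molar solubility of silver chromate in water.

s = 8.9 × 10^-5 M

Ag2CrO4(s) ⇌ 2 Ag^+ + CrO4^2-
Ksp = [Ag^+]^2[CrO4^2-]
Let s = molar solubility. Then [Ag^+] = 2s and [CrO4^2-] = s.
So Ksp = (2s)^2 × s = 4s^3
s^3 = 2.8 × 10^-12 / 4, so s = 8.9 × 10^-5 M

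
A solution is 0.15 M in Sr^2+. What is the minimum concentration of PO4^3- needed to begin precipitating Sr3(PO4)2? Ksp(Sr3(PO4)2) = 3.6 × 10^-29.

Sr3(PO4)2(s) <=> 3 Sr^2+ + 2 PO4^3-
Ksp = [Sr^2+]^3[PO4^3-]^2
Precipitation begins when Q = Ksp. With [Sr^2+] = 0.15 M:
3.6 × 10^-29 = (0.15)^3 × [PO4^3-]^2
[PO4^3-] = (3.6 × 10^-29 / 3.38 × 10^-3)^(1/2) = 1.0 x 10^-13 M

[PO4^3-] ≈ 1.0e-13 M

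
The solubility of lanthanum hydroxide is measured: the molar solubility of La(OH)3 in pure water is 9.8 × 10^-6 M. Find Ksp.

Ksp = 2.5 × 10^-19

La(OH)3(s) ⇌ La^3+(aq) + 3 OH^-(aq)
For each mole of La(OH)3 that dissolves: [La^3+] = s, [OH^-] = 3s.
Ksp = [La^3+][OH^-]^3
So Ksp = s × (3s)^3 = 27s^4
Ksp = 27 × (9.8 x 10^-6)^4 = 2.5 × 10^-19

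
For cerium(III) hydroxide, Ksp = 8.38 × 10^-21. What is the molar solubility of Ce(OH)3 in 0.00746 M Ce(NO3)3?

s ≈ 3.47 × 10^-7 M

Ce(OH)3(s) ⇌ Ce^3+(aq) + 3 OH^-(aq)
Ksp = [Ce^3+][OH^-]^3
Let s = moles of Ce(OH)3 that dissolve per litre. [Ce^3+] = 0.00746 + s ≈ 0.00746, [OH^-] = 3s (since Ce^3+ from Ce(NO3)3 dominates).
Ksp ≈ 0.00746 × (3s)^3
s = 3.47 x 10^-7 M
Check: s = 3.5 × 10^-7 ≪ 0.00746, so the approximation is valid.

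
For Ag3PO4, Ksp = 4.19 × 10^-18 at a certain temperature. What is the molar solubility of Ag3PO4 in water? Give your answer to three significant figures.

Ag3PO4(s) <=> 3 Ag^+(aq) + PO4^3-(aq)
Ksp = [Ag^+]^3[PO4^3-]
Let s = molar solubility. Then [Ag^+] = 3s and [PO4^3-] = s.
Substituting: Ksp = (3s)^3s = 27s^4
s^4 = 4.19 × 10^-18 / 27, so s = 1.98 x 10^-5 M

s ≈ 1.98e-5 M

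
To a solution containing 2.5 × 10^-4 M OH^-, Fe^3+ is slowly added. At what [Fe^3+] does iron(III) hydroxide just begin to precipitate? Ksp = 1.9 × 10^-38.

[Fe^3+] = 1.2 x 10^-27 M

Fe(OH)3(s) ⇌ Fe^3+ + 3 OH^-
Ksp = [Fe^3+][OH^-]^3
Precipitation begins when Q = Ksp. With [OH^-] = 2.5 × 10^-4 M:
1.9 × 10^-38 = (2.5 × 10^-4)^3 × [Fe^3+]
[Fe^3+] = (1.9 × 10^-38 / 1.56 × 10^-11) = 1.2 × 10^-27 M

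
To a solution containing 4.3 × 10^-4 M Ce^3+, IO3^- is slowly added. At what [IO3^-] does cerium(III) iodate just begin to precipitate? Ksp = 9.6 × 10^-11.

Ce(IO3)3(s) ⇌ Ce^3+(aq) + 3 IO3^-(aq)
Ksp = [Ce^3+][IO3^-]^3
Precipitation begins when Q = Ksp. With [Ce^3+] = 4.3 × 10^-4 M:
9.6 × 10^-11 = (4.3 × 10^-4) × [IO3^-]^3
[IO3^-] = (9.6 × 10^-11 / 4.3 × 10^-4)^(1/3) = 6.1 × 10^-3 M

[IO3^-] ≈ 6.1e-3 M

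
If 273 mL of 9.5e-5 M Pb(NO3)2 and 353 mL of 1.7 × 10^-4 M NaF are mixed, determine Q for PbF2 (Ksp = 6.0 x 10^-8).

Total volume = 273 + 353 = 626 mL.
[Pb^2+] = 9.5 × 10^-5 × (273/626) = 4.14 × 10^-5 M
[F^-] = 1.7 × 10^-4 × (353/626) = 9.59 × 10^-5 M
PbF2(s) <=> Pb^2+(aq) + 2 F^-(aq), so Q = [Pb^2+][F^-]^2
Q = (4.14 x 10^-5)(9.59 x 10^-5)^2 = 3.8 x 10^-13
Q < Ksp, so no precipitate of PbF2 forms.

3.8 × 10^-13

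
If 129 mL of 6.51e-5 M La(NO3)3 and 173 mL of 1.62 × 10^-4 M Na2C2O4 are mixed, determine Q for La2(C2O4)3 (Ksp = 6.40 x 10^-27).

Q = 6.18 × 10^-22

Total volume = 129 + 173 = 302 mL.
[La^3+] = 6.51 x 10^-5 × (129/302) = 2.781 x 10^-5 M
[C2O4^2-] = 1.62 x 10^-4 × (173/302) = 9.280 × 10^-5 M
La2(C2O4)3(s) ⇌ 2 La^3+(aq) + 3 C2O4^2-(aq), so Q = [La^3+]^2[C2O4^2-]^3
Q = (2.781 × 10^-5)^2(9.280 × 10^-5)^3 = 6.18 × 10^-22
Q > Ksp, so La2(C2O4)3 will precipitate.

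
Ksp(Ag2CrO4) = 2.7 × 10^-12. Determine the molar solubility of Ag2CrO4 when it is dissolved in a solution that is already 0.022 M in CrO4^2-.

Ag2CrO4(s) <=> 2 Ag^+ + CrO4^2-
Ksp = [Ag^+]^2[CrO4^2-]
Let s be the molar solubility in this solution. [Ag^+] = 2s, [CrO4^2-] = 0.022 + s ≈ 0.022 (since the CrO4^2- already present dominates).
Ksp ≈ (2s)^2 × 0.022
s = 5.5 × 10^-6 M
Check: s = 5.5 × 10^-6 ≪ 0.022, so the approximation is valid.

s ≈ 5.5 x 10^-6 M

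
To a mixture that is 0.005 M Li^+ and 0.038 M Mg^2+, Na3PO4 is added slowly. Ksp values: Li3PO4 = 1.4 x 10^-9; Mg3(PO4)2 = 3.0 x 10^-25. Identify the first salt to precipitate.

Each salt begins to precipitate when Q = Ksp, i.e. when [PO4^3-] reaches its threshold.
For Li3PO4: 1.4 x 10^-9 = (0.005)^3 × [PO4^3-]  ⇒  [PO4^3-] = 1.1 x 10^-2 M.
For Mg3(PO4)2: 3.0 x 10^-25 = (0.038)^3 × [PO4^3-]^2  ⇒  [PO4^3-] = 7.4 × 10^-11 M.
The salt with the lower threshold [PO4^3-] precipitates first: Mg3(PO4)2.

Mg3(PO4)2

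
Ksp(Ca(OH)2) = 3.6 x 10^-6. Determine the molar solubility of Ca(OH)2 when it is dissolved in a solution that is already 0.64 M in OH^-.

s ≈ 8.8e-6 M

Ca(OH)2(s) ⇌ Ca^2+ + 2 OH^-
Ksp = [Ca^2+][OH^-]^2
If s mol/L dissolves here, [Ca^2+] = s, [OH^-] = 0.64 + 2s ≈ 0.64 (since the OH^- already present dominates).
Ksp ≈ s × (0.64)^2
s = 8.8 × 10^-6 M
Check: 2s = 1.8 × 10^-5 ≪ 0.64, so the approximation is valid.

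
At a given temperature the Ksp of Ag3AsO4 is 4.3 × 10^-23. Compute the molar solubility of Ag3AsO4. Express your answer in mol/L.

s = 1.1e-6 M

Ag3AsO4(s) ⇌ 3 Ag^+ + AsO4^3-
Ksp = [Ag^+]^3[AsO4^3-]
If s mol/L of Ag3AsO4 dissolves, [Ag^+] = 3s and [AsO4^3-] = s.
So Ksp = (3s)^3 × s = 27s^4
s = (4.3 × 10^-23 / 27)^(1/4) = 1.1 x 10^-6 M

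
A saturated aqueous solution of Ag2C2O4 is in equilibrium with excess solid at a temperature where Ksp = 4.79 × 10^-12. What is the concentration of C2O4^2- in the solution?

Ag2C2O4(s) ⇌ 2 Ag^+(aq) + C2O4^2-(aq)
Ksp = [Ag^+]^2[C2O4^2-]
With molar solubility s: [Ag^+] = 2s, [C2O4^2-] = s.
So Ksp = (2s)^2 × s = 4s^3
Solving, s = (4.79 × 10^-12/4)^(1/3) = 1.062 × 10^-4 M
[C2O4^2-] = s = 1.06 × 10^-4 M

[C2O4^2-] ≈ 1.06 x 10^-4 M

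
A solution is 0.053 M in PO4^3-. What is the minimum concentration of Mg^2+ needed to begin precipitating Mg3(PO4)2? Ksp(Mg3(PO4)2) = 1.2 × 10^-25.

Mg3(PO4)2(s) ⇌ 3 Mg^2+(aq) + 2 PO4^3-(aq)
Ksp = [Mg^2+]^3[PO4^3-]^2
Precipitation begins when Q = Ksp. With [PO4^3-] = 0.053 M:
1.2 × 10^-25 = (0.053)^2 × [Mg^2+]^3
[Mg^2+] = (1.2 × 10^-25 / 2.81 x 10^-3)^(1/3) = 3.5 × 10^-8 M

3.5e-8 M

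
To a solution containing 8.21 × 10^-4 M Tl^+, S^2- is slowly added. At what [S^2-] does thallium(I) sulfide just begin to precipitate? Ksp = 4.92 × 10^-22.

Tl2S(s) <=> 2 Tl^+ + S^2-
Ksp = [Tl^+]^2[S^2-]
Precipitation begins when Q = Ksp. With [Tl^+] = 8.21 × 10^-4 M:
4.92 × 10^-22 = (8.21 × 10^-4)^2 × [S^2-]
[S^2-] = (4.92 × 10^-22 / 6.740 x 10^-7) = 7.30 × 10^-16 M

[S^2-] = 7.30 × 10^-16 M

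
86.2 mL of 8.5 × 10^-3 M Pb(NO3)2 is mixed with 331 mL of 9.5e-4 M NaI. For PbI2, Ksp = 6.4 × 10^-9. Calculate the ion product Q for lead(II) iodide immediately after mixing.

Q ≈ 1.0 x 10^-9

Total volume = 86.2 + 331 = 417.2 mL.
[Pb^2+] = 8.5 × 10^-3 × (86.2/417.2) = 1.76 x 10^-3 M
[I^-] = 9.5 × 10^-4 × (331/417.2) = 7.54 x 10^-4 M
PbI2(s) <=> Pb^2+(aq) + 2 I^-(aq), so Q = [Pb^2+][I^-]^2
Q = (1.76 x 10^-3)(7.54 × 10^-4)^2 = 1.0 × 10^-9
Q < Ksp, so no precipitate of PbI2 forms.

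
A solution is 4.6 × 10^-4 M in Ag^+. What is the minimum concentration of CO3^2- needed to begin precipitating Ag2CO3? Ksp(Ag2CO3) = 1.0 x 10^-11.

[CO3^2-] = 4.7 × 10^-5 M

Ag2CO3(s) <=> 2 Ag^+ + CO3^2-
Ksp = [Ag^+]^2[CO3^2-]
Precipitation begins when Q = Ksp. With [Ag^+] = 4.6 × 10^-4 M:
1.0 x 10^-11 = (4.6 × 10^-4)^2 × [CO3^2-]
[CO3^2-] = (1.0 x 10^-11 / 2.12 × 10^-7) = 4.7 × 10^-5 M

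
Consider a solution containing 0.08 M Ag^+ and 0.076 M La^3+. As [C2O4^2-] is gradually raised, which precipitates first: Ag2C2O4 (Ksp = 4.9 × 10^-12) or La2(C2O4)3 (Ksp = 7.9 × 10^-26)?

Precipitation of each salt starts when its ion product equals its Ksp.
For Ag2C2O4: 4.9 × 10^-12 = (0.08)^2 × [C2O4^2-]  ⇒  [C2O4^2-] = 7.7 × 10^-10 M.
For La2(C2O4)3: 7.9 × 10^-26 = (0.076)^2 × [C2O4^2-]^3  ⇒  [C2O4^2-] = 2.4 x 10^-8 M.
The salt with the lower threshold [C2O4^2-] precipitates first: Ag2C2O4.

Ag2C2O4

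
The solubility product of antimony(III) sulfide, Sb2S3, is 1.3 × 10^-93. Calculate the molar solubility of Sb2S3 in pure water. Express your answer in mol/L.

Sb2S3(s) <=> 2 Sb^3+(aq) + 3 S^2-(aq)
Ksp = [Sb^3+]^2[S^2-]^3
Let s = molar solubility. Then [Sb^3+] = 2s and [S^2-] = 3s.
Substituting: Ksp = (2s)^2(3s)^3 = 108s^5
s = (1.3 × 10^-93 / 108)^(1/5) = 1.0 × 10^-19 M

s = 1.0 × 10^-19 M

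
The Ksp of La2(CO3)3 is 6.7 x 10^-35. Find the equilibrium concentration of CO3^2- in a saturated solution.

La2(CO3)3(s) <=> 2 La^3+ + 3 CO3^2-
Ksp = [La^3+]^2[CO3^2-]^3
If s mol/L of La2(CO3)3 dissolves, [La^3+] = 2s and [CO3^2-] = 3s.
So Ksp = (2s)^2 × (3s)^3 = 108s^5
s^5 = 6.7 x 10^-35 / 108, so s = 5.73 × 10^-8 M
[CO3^2-] = 3s = 1.7 × 10^-7 M

1.7 × 10^-7 M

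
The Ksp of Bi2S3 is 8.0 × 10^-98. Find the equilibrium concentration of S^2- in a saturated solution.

Bi2S3(s) <=> 2 Bi^3+(aq) + 3 S^2-(aq)
Ksp = [Bi^3+]^2[S^2-]^3
With molar solubility s: [Bi^3+] = 2s, [S^2-] = 3s.
Substituting: Ksp = (2s)^2(3s)^3 = 108s^5
Solving, s = (8.0 × 10^-98/108)^(1/5) = 1.49 × 10^-20 M
[S^2-] = 3s = 4.5 × 10^-20 M

[S^2-] ≈ 4.5 x 10^-20 M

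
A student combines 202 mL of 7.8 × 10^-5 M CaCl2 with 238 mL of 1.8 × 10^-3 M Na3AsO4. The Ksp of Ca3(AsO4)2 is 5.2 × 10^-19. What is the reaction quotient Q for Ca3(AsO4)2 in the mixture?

Q ≈ 4.4e-20

Total volume = 202 + 238 = 440 mL.
[Ca^2+] = 7.8 × 10^-5 × (202/440) = 3.58 × 10^-5 M
[AsO4^3-] = 1.8 × 10^-3 × (238/440) = 9.74 × 10^-4 M
Ca3(AsO4)2(s) <=> 3 Ca^2+(aq) + 2 AsO4^3-(aq), so Q = [Ca^2+]^3[AsO4^3-]^2
Q = (3.58 × 10^-5)^3(9.74 × 10^-4)^2 = 4.4 × 10^-20
Q < Ksp, so no precipitate of Ca3(AsO4)2 forms.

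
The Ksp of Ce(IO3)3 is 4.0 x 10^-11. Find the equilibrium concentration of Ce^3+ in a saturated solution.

[Ce^3+] = 1.1e-3 M

Ce(IO3)3(s) <=> Ce^3+ + 3 IO3^-
Ksp = [Ce^3+][IO3^-]^3
With molar solubility s: [Ce^3+] = s, [IO3^-] = 3s.
Ksp = s(3s)^3 = 27s^4
s = (4.0 x 10^-11 / 27)^(1/4) = 1.10 x 10^-3 M
[Ce^3+] = s = 1.1 × 10^-3 M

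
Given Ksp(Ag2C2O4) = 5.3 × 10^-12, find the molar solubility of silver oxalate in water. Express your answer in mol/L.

Ag2C2O4(s) ⇌ 2 Ag^+ + C2O4^2-
Ksp = [Ag^+]^2[C2O4^2-]
If s mol/L of Ag2C2O4 dissolves, [Ag^+] = 2s and [C2O4^2-] = s.
Ksp = (2s)^2s = 4s^3
Solving, s = (5.3 × 10^-12/4)^(1/3) = 1.1 x 10^-4 M

s = 1.1 x 10^-4 M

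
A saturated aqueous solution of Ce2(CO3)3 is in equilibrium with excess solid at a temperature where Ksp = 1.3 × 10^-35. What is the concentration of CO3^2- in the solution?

[CO3^2-] = 1.2 × 10^-7 M

Ce2(CO3)3(s) ⇌ 2 Ce^3+(aq) + 3 CO3^2-(aq)
Ksp = [Ce^3+]^2[CO3^2-]^3
For each mole of Ce2(CO3)3 that dissolves: [Ce^3+] = 2s, [CO3^2-] = 3s.
Ksp = (2s)^2(3s)^3 = 108s^5
s^5 = 1.3 × 10^-35 / 108, so s = 4.13 x 10^-8 M
[CO3^2-] = 3s = 1.2 × 10^-7 M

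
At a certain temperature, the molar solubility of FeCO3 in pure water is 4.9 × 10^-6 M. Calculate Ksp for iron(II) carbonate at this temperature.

FeCO3(s) <=> Fe^2+ + CO3^2-
If s mol/L of FeCO3 dissolves, [Fe^2+] = s and [CO3^2-] = s.
Ksp = [Fe^2+][CO3^2-]
Ksp = s × s = s^2
With s = 4.9 × 10^-6: Ksp = 2.4 × 10^-11

Ksp = 2.4 x 10^-11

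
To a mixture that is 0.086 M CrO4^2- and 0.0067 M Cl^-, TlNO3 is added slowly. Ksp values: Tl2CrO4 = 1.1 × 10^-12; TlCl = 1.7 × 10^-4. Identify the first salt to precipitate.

Precipitation of each salt starts when its ion product equals its Ksp.
For Tl2CrO4: 1.1 × 10^-12 = 0.086 × [Tl^+]^2  ⇒  [Tl^+] = 3.6 × 10^-6 M.
For TlCl: 1.7 × 10^-4 = 0.0067 × [Tl^+]  ⇒  [Tl^+] = 2.5 × 10^-2 M.
The salt with the lower threshold [Tl^+] precipitates first: Tl2CrO4.

Tl2CrO4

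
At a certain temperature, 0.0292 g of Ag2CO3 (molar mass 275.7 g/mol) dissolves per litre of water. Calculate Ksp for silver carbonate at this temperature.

Molar solubility s = (2.92 × 10^-2 g/L) / (275.7 g/mol) = 1.059 x 10^-4 M.
Ag2CO3(s) ⇌ 2 Ag^+ + CO3^2-
Let s = molar solubility. Then [Ag^+] = 2s and [CO3^2-] = s.
Ksp = [Ag^+]^2[CO3^2-]
So Ksp = (2s)^2 × s = 4s^3
With s = 1.059 × 10^-4: Ksp = 4.75 x 10^-12

Ksp = 4.75 × 10^-12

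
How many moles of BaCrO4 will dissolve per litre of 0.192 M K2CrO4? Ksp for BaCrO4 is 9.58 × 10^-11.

s ≈ 4.99e-10 M

BaCrO4(s) ⇌ Ba^2+ + CrO4^2-
Ksp = [Ba^2+][CrO4^2-]
Let s be the molar solubility in this solution. [Ba^2+] = s, [CrO4^2-] = 0.192 + s ≈ 0.192 (common-ion effect: CrO4^2- is already 0.192 M).
Ksp ≈ s × 0.192
s = 4.99 × 10^-10 M
Check: s = 5.0 × 10^-10 ≪ 0.192, so the approximation is valid.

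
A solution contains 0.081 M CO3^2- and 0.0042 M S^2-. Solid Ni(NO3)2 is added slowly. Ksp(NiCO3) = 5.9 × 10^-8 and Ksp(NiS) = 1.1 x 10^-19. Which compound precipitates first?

NiS

Each salt begins to precipitate when Q = Ksp, i.e. when [Ni^2+] reaches its threshold.
For NiCO3: 5.9 × 10^-8 = 0.081 × [Ni^2+]  ⇒  [Ni^2+] = 7.3 × 10^-7 M.
For NiS: 1.1 x 10^-19 = 0.0042 × [Ni^2+]  ⇒  [Ni^2+] = 2.6 × 10^-17 M.
The salt with the lower threshold [Ni^2+] precipitates first: NiS.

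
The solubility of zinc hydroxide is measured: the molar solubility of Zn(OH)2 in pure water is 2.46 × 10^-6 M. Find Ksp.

5.95 × 10^-17

Zn(OH)2(s) ⇌ Zn^2+ + 2 OH^-
If s mol/L of Zn(OH)2 dissolves, [Zn^2+] = s and [OH^-] = 2s.
Ksp = [Zn^2+][OH^-]^2
So Ksp = s × (2s)^2 = 4s^3
Ksp = 4 × (2.46 x 10^-6)^3 = 5.95 x 10^-17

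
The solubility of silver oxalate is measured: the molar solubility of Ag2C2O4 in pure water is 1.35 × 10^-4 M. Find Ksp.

Ag2C2O4(s) ⇌ 2 Ag^+ + C2O4^2-
If s mol/L of Ag2C2O4 dissolves, [Ag^+] = 2s and [C2O4^2-] = s.
Ksp = [Ag^+]^2[C2O4^2-]
So Ksp = (2s)^2 × s = 4s^3
Ksp = 4 × (1.35 × 10^-4)^3 = 9.84 × 10^-12

Ksp = 9.84 × 10^-12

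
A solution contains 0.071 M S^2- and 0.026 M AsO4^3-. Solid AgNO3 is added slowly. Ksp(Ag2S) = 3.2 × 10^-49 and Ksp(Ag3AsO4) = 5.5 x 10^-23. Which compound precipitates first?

Each salt begins to precipitate when Q = Ksp, i.e. when [Ag^+] reaches its threshold.
For Ag2S: 3.2 × 10^-49 = 0.071 × [Ag^+]^2  ⇒  [Ag^+] = 2.1 × 10^-24 M.
For Ag3AsO4: 5.5 x 10^-23 = 0.026 × [Ag^+]^3  ⇒  [Ag^+] = 1.3 × 10^-7 M.
The salt with the lower threshold [Ag^+] precipitates first: Ag2S.

Ag2S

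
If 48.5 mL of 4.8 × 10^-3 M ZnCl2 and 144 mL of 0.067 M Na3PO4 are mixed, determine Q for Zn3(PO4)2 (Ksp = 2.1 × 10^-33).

Q = 4.4e-12

Total volume = 48.5 + 144 = 192.5 mL.
[Zn^2+] = 4.8 x 10^-3 × (48.5/192.5) = 1.21 × 10^-3 M
[PO4^3-] = 6.7 × 10^-2 × (144/192.5) = 5.01 × 10^-2 M
Zn3(PO4)2(s) ⇌ 3 Zn^2+(aq) + 2 PO4^3-(aq), so Q = [Zn^2+]^3[PO4^3-]^2
Q = (1.21 × 10^-3)^3(5.01 x 10^-2)^2 = 4.4 × 10^-12
Q > Ksp, so Zn3(PO4)2 will precipitate.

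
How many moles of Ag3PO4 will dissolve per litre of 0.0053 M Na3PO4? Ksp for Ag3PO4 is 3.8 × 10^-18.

s ≈ 3.0e-6 M

Ag3PO4(s) ⇌ 3 Ag^+(aq) + PO4^3-(aq)
Ksp = [Ag^+]^3[PO4^3-]
Let s be the molar solubility in this solution. [Ag^+] = 3s, [PO4^3-] = 0.0053 + s ≈ 0.0053 (common-ion effect: PO4^3- is already 0.0053 M).
Ksp ≈ (3s)^3 × 0.0053
s = 3.0 × 10^-6 M
Check: s = 3.0 × 10^-6 ≪ 0.0053, so the approximation is valid.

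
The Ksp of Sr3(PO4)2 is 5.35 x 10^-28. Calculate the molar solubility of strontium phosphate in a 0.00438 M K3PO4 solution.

Sr3(PO4)2(s) ⇌ 3 Sr^2+(aq) + 2 PO4^3-(aq)
Ksp = [Sr^2+]^3[PO4^3-]^2
Let s be the molar solubility in this solution. [Sr^2+] = 3s, [PO4^3-] = 0.00438 + 2s ≈ 0.00438 (since PO4^3- from K3PO4 dominates).
Ksp ≈ (3s)^3 × (0.00438)^2
s = 1.01 × 10^-8 M
Check: 2s = 2.0 × 10^-8 ≪ 0.00438, so the approximation is valid.

1.01 × 10^-8 M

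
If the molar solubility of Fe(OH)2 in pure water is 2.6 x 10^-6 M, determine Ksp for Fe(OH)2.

Ksp = 7.0e-17

Fe(OH)2(s) ⇌ Fe^2+(aq) + 2 OH^-(aq)
Let s = molar solubility. Then [Fe^2+] = s and [OH^-] = 2s.
Ksp = [Fe^2+][OH^-]^2
Substituting: Ksp = s(2s)^2 = 4s^3
With s = 2.6 x 10^-6: Ksp = 7.0 x 10^-17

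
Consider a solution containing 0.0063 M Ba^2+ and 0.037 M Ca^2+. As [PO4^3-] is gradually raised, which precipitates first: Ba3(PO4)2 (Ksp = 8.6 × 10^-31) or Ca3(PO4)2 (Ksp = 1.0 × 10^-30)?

Ca3(PO4)2

Each salt begins to precipitate when Q = Ksp, i.e. when [PO4^3-] reaches its threshold.
For Ba3(PO4)2: 8.6 × 10^-31 = (0.0063)^3 × [PO4^3-]^2  ⇒  [PO4^3-] = 1.9 x 10^-12 M.
For Ca3(PO4)2: 1.0 × 10^-30 = (0.037)^3 × [PO4^3-]^2  ⇒  [PO4^3-] = 1.4 × 10^-13 M.
The salt with the lower threshold [PO4^3-] precipitates first: Ca3(PO4)2.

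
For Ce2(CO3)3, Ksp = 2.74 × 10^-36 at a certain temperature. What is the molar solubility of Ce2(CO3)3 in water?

Ce2(CO3)3(s) ⇌ 2 Ce^3+ + 3 CO3^2-
Ksp = [Ce^3+]^2[CO3^2-]^3
With molar solubility s: [Ce^3+] = 2s, [CO3^2-] = 3s.
So Ksp = (2s)^2 × (3s)^3 = 108s^5
s^5 = 2.74 × 10^-36 / 108, so s = 3.03 x 10^-8 M

s ≈ 3.03 × 10^-8 M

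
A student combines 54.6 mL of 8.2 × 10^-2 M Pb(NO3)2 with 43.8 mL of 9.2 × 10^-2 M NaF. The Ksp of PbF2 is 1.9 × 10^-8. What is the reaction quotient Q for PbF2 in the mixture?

Total volume = 54.6 + 43.8 = 98.4 mL.
[Pb^2+] = 8.2 × 10^-2 × (54.6/98.4) = 4.55 × 10^-2 M
[F^-] = 9.2 x 10^-2 × (43.8/98.4) = 4.10 × 10^-2 M
PbF2(s) ⇌ Pb^2+ + 2 F^-, so Q = [Pb^2+][F^-]^2
Q = (4.55 × 10^-2)(4.10 × 10^-2)^2 = 7.6 × 10^-5
Q > Ksp, so PbF2 will precipitate.

7.6 × 10^-5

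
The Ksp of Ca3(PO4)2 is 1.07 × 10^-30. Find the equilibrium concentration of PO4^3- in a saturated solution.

Ca3(PO4)2(s) ⇌ 3 Ca^2+(aq) + 2 PO4^3-(aq)
Ksp = [Ca^2+]^3[PO4^3-]^2
Let s = molar solubility. Then [Ca^2+] = 3s and [PO4^3-] = 2s.
Substituting: Ksp = (3s)^3(2s)^2 = 108s^5
Solving, s = (1.07 × 10^-30/108)^(1/5) = 3.974 × 10^-7 M
[PO4^3-] = 2s = 7.95 × 10^-7 M

[PO4^3-] = 7.95 × 10^-7 M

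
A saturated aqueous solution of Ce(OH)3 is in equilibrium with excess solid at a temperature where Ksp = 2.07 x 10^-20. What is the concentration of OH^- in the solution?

Ce(OH)3(s) ⇌ Ce^3+(aq) + 3 OH^-(aq)
Ksp = [Ce^3+][OH^-]^3
With molar solubility s: [Ce^3+] = s, [OH^-] = 3s.
Ksp = s(3s)^3 = 27s^4
s = (2.07 x 10^-20 / 27)^(1/4) = 5.262 × 10^-6 M
[OH^-] = 3s = 1.58 × 10^-5 M

[OH^-] ≈ 1.58e-5 M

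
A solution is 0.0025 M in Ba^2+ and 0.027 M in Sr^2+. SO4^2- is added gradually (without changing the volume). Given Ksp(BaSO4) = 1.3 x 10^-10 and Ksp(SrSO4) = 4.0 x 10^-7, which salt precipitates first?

Each salt begins to precipitate when Q = Ksp, i.e. when [SO4^2-] reaches its threshold.
For BaSO4: 1.3 x 10^-10 = 0.0025 × [SO4^2-]  ⇒  [SO4^2-] = 5.2 × 10^-8 M.
For SrSO4: 4.0 x 10^-7 = 0.027 × [SO4^2-]  ⇒  [SO4^2-] = 1.5 x 10^-5 M.
The salt with the lower threshold [SO4^2-] precipitates first: BaSO4.

BaSO4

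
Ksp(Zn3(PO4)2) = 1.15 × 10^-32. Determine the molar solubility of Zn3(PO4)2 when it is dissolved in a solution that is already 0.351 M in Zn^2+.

s = 2.58e-16 M

Zn3(PO4)2(s) <=> 3 Zn^2+(aq) + 2 PO4^3-(aq)
Ksp = [Zn^2+]^3[PO4^3-]^2
If s mol/L dissolves here, [Zn^2+] = 0.351 + 3s ≈ 0.351, [PO4^3-] = 2s (Ksp is small, so little additional dissolves).
Ksp ≈ (0.351)^3 × (2s)^2
s = 2.58 x 10^-16 M
Check: 3s = 7.7 × 10^-16 ≪ 0.351, so the approximation is valid.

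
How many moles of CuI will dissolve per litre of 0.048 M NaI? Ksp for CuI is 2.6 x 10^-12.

s ≈ 5.4 × 10^-11 M

CuI(s) <=> Cu^+(aq) + I^-(aq)
Ksp = [Cu^+][I^-]
If s mol/L dissolves here, [Cu^+] = s, [I^-] = 0.048 + s ≈ 0.048 (Ksp is small, so little additional dissolves).
Ksp ≈ s × 0.048
s = 5.4 × 10^-11 M
Check: s = 5.4 × 10^-11 ≪ 0.048, so the approximation is valid.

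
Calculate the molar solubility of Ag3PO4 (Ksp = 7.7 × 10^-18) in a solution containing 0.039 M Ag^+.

s = 1.3e-13 M

Ag3PO4(s) ⇌ 3 Ag^+ + PO4^3-
Ksp = [Ag^+]^3[PO4^3-]
Let s be the molar solubility in this solution. [Ag^+] = 0.039 + 3s ≈ 0.039, [PO4^3-] = s (Ksp is small, so little additional dissolves).
Ksp ≈ (0.039)^3 × s
s = 1.3 x 10^-13 M
Check: 3s = 3.9 × 10^-13 ≪ 0.039, so the approximation is valid.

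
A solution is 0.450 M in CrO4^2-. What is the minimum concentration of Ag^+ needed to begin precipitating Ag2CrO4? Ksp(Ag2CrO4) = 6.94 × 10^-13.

[Ag^+] ≈ 1.24 × 10^-6 M

Ag2CrO4(s) ⇌ 2 Ag^+ + CrO4^2-
Ksp = [Ag^+]^2[CrO4^2-]
Precipitation begins when Q = Ksp. With [CrO4^2-] = 0.450 M:
6.94 × 10^-13 = (0.450) × [Ag^+]^2
[Ag^+] = (6.94 × 10^-13 / 4.50 × 10^-1)^(1/2) = 1.24 × 10^-6 M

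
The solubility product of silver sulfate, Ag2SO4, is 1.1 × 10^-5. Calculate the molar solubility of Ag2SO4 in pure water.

Ag2SO4(s) ⇌ 2 Ag^+(aq) + SO4^2-(aq)
Ksp = [Ag^+]^2[SO4^2-]
With molar solubility s: [Ag^+] = 2s, [SO4^2-] = s.
Substituting: Ksp = (2s)^2s = 4s^3
s^3 = 1.1 × 10^-5 / 4, so s = 1.4 × 10^-2 M

s = 1.4 x 10^-2 M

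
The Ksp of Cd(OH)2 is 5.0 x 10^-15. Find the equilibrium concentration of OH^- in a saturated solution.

Cd(OH)2(s) ⇌ Cd^2+(aq) + 2 OH^-(aq)
Ksp = [Cd^2+][OH^-]^2
Let s = molar solubility. Then [Cd^2+] = s and [OH^-] = 2s.
Substituting: Ksp = s(2s)^2 = 4s^3
Solving, s = (5.0 x 10^-15/4)^(1/3) = 1.08 × 10^-5 M
[OH^-] = 2s = 2.2 × 10^-5 M

2.2 × 10^-5 M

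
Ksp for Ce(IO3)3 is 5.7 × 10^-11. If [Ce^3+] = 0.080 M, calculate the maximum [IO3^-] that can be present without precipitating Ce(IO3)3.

Ce(IO3)3(s) ⇌ Ce^3+ + 3 IO3^-
Ksp = [Ce^3+][IO3^-]^3
Precipitation begins when Q = Ksp. With [Ce^3+] = 0.080 M:
5.7 × 10^-11 = (0.080) × [IO3^-]^3
[IO3^-] = (5.7 × 10^-11 / 8.0 x 10^-2)^(1/3) = 8.9 × 10^-4 M

[IO3^-] ≈ 8.9e-4 M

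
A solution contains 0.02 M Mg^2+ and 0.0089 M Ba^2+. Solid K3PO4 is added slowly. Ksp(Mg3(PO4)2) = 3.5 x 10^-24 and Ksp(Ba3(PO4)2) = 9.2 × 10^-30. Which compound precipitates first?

Ba3(PO4)2

Precipitation of each salt starts when its ion product equals its Ksp.
For Mg3(PO4)2: 3.5 x 10^-24 = (0.02)^3 × [PO4^3-]^2  ⇒  [PO4^3-] = 6.6 x 10^-10 M.
For Ba3(PO4)2: 9.2 × 10^-30 = (0.0089)^3 × [PO4^3-]^2  ⇒  [PO4^3-] = 3.6 × 10^-12 M.
The salt with the lower threshold [PO4^3-] precipitates first: Ba3(PO4)2.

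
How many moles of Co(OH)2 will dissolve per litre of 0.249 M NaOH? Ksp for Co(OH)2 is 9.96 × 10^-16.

s = 1.61 x 10^-14 M

Co(OH)2(s) <=> Co^2+ + 2 OH^-
Ksp = [Co^2+][OH^-]^2
If s mol/L dissolves here, [Co^2+] = s, [OH^-] = 0.249 + 2s ≈ 0.249 (common-ion effect: OH^- is already 0.249 M).
Ksp ≈ s × (0.249)^2
s = 1.61 × 10^-14 M
Check: 2s = 3.2 × 10^-14 ≪ 0.249, so the approximation is valid.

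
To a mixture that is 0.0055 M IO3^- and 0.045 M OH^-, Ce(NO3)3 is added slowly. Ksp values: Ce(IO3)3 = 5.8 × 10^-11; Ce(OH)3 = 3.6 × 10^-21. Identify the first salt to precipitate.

Precipitation of each salt starts when its ion product equals its Ksp.
For Ce(IO3)3: 5.8 × 10^-11 = (0.0055)^3 × [Ce^3+]  ⇒  [Ce^3+] = 3.5 x 10^-4 M.
For Ce(OH)3: 3.6 × 10^-21 = (0.045)^3 × [Ce^3+]  ⇒  [Ce^3+] = 4.0 × 10^-17 M.
The salt with the lower threshold [Ce^3+] precipitates first: Ce(OH)3.

Ce(OH)3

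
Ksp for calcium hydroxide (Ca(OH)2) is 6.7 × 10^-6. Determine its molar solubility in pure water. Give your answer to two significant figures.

Ca(OH)2(s) <=> Ca^2+(aq) + 2 OH^-(aq)
Ksp = [Ca^2+][OH^-]^2
Let s = molar solubility. Then [Ca^2+] = s and [OH^-] = 2s.
So Ksp = s × (2s)^2 = 4s^3
Solving, s = (6.7 × 10^-6/4)^(1/3) = 1.2 x 10^-2 M

s = 1.2e-2 M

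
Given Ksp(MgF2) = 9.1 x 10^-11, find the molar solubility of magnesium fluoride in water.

s = 2.8e-4 M

MgF2(s) <=> Mg^2+ + 2 F^-
Ksp = [Mg^2+][F^-]^2
Let s = molar solubility. Then [Mg^2+] = s and [F^-] = 2s.
Substituting: Ksp = s(2s)^2 = 4s^3
s = (9.1 x 10^-11 / 4)^(1/3) = 2.8 x 10^-4 M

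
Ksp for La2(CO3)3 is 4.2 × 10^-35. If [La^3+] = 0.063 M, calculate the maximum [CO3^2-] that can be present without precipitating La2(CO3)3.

La2(CO3)3(s) <=> 2 La^3+(aq) + 3 CO3^2-(aq)
Ksp = [La^3+]^2[CO3^2-]^3
Precipitation begins when Q = Ksp. With [La^3+] = 0.063 M:
4.2 × 10^-35 = (0.063)^2 × [CO3^2-]^3
[CO3^2-] = (4.2 × 10^-35 / 3.97 × 10^-3)^(1/3) = 2.2 × 10^-11 M

[CO3^2-] ≈ 2.2e-11 M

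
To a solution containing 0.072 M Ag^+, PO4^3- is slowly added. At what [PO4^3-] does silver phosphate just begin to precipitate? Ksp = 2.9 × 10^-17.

Ag3PO4(s) <=> 3 Ag^+ + PO4^3-
Ksp = [Ag^+]^3[PO4^3-]
Precipitation begins when Q = Ksp. With [Ag^+] = 0.072 M:
2.9 × 10^-17 = (0.072)^3 × [PO4^3-]
[PO4^3-] = (2.9 × 10^-17 / 3.73 × 10^-4) = 7.8 × 10^-14 M

[PO4^3-] ≈ 7.8 × 10^-14 M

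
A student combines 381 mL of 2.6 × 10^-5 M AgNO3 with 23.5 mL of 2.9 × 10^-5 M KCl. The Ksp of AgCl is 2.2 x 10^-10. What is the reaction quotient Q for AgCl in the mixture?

Total volume = 381 + 23.5 = 404.5 mL.
[Ag^+] = 2.6 x 10^-5 × (381/404.5) = 2.45 × 10^-5 M
[Cl^-] = 2.9 × 10^-5 × (23.5/404.5) = 1.68 × 10^-6 M
AgCl(s) <=> Ag^+(aq) + Cl^-(aq), so Q = [Ag^+][Cl^-]
Q = (2.45 × 10^-5)(1.68 × 10^-6) = 4.1 x 10^-11
Q < Ksp, so no precipitate of AgCl forms.

4.1e-11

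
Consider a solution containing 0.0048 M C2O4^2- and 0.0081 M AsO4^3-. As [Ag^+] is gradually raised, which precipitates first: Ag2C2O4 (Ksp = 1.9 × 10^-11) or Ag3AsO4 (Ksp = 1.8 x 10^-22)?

Ag3AsO4

Each salt begins to precipitate when Q = Ksp, i.e. when [Ag^+] reaches its threshold.
For Ag2C2O4: 1.9 × 10^-11 = 0.0048 × [Ag^+]^2  ⇒  [Ag^+] = 6.3 × 10^-5 M.
For Ag3AsO4: 1.8 x 10^-22 = 0.0081 × [Ag^+]^3  ⇒  [Ag^+] = 2.8 × 10^-7 M.
The salt with the lower threshold [Ag^+] precipitates first: Ag3AsO4.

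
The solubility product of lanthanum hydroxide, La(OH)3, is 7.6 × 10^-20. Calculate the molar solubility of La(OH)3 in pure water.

7.3 × 10^-6 M

La(OH)3(s) ⇌ La^3+ + 3 OH^-
Ksp = [La^3+][OH^-]^3
If s mol/L of La(OH)3 dissolves, [La^3+] = s and [OH^-] = 3s.
Substituting: Ksp = s(3s)^3 = 27s^4
s = (7.6 × 10^-20 / 27)^(1/4) = 7.3 × 10^-6 M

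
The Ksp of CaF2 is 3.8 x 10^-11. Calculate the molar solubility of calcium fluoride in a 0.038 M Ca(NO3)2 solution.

s ≈ 1.6 × 10^-5 M

CaF2(s) <=> Ca^2+(aq) + 2 F^-(aq)
Ksp = [Ca^2+][F^-]^2
Let s = moles of CaF2 that dissolve per litre. [Ca^2+] = 0.038 + s ≈ 0.038, [F^-] = 2s (since Ca^2+ from Ca(NO3)2 dominates).
Ksp ≈ 0.038 × (2s)^2
s = 1.6 x 10^-5 M
Check: s = 1.6 × 10^-5 ≪ 0.038, so the approximation is valid.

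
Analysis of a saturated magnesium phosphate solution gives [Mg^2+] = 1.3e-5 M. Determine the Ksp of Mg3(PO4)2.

Ksp ≈ 1.7e-25

Mg3(PO4)2(s) <=> 3 Mg^2+ + 2 PO4^3-
Stoichiometry gives [PO4^3-] = (2/3)[Mg^2+] = 8.67 × 10^-6 M.
Ksp = [Mg^2+]^3[PO4^3-]^2
Ksp = (1.3 × 10^-5)^3 × (8.67 × 10^-6)^2 = 1.7 x 10^-25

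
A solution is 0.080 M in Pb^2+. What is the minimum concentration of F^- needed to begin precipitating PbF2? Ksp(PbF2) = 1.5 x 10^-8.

PbF2(s) ⇌ Pb^2+ + 2 F^-
Ksp = [Pb^2+][F^-]^2
Precipitation begins when Q = Ksp. With [Pb^2+] = 0.080 M:
1.5 x 10^-8 = (0.080) × [F^-]^2
[F^-] = (1.5 x 10^-8 / 8.0 × 10^-2)^(1/2) = 4.3 x 10^-4 M

[F^-] ≈ 4.3 × 10^-4 M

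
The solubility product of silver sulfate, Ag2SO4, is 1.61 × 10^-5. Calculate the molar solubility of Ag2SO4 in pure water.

Ag2SO4(s) <=> 2 Ag^+ + SO4^2-
Ksp = [Ag^+]^2[SO4^2-]
If s mol/L of Ag2SO4 dissolves, [Ag^+] = 2s and [SO4^2-] = s.
Substituting: Ksp = (2s)^2s = 4s^3
s = (1.61 × 10^-5 / 4)^(1/3) = 1.59 × 10^-2 M

s ≈ 0.0159 M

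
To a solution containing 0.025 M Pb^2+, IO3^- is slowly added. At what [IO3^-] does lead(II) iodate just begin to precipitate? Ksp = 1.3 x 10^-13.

2.3e-6 M

Pb(IO3)2(s) ⇌ Pb^2+ + 2 IO3^-
Ksp = [Pb^2+][IO3^-]^2
Precipitation begins when Q = Ksp. With [Pb^2+] = 0.025 M:
1.3 x 10^-13 = (0.025) × [IO3^-]^2
[IO3^-] = (1.3 x 10^-13 / 2.5 × 10^-2)^(1/2) = 2.3 x 10^-6 M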